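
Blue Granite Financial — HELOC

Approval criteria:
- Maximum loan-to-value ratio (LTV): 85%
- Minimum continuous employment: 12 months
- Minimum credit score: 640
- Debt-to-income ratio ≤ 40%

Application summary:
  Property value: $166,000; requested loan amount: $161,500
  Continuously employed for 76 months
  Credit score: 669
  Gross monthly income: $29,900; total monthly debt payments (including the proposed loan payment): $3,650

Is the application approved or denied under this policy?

LTV = 161,500/166,000 = 97.3% > 85%
Employment 76 ≥ 12 months
Credit score 669 ≥ 640 (meets)
DTI: 3,650 ÷ 29,900 = 12.2%, within the 40% cap
Fails on LTV.

Denied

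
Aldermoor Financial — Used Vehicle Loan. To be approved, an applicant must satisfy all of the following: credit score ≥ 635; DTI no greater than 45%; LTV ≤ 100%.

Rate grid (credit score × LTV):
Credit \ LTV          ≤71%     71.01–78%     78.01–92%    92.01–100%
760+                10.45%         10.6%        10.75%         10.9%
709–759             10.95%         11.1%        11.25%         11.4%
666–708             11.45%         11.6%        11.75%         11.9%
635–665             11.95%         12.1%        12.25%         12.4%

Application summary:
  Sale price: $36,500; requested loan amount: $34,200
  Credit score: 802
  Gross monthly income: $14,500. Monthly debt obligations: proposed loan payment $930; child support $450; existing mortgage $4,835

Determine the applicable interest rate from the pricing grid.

10.9%

Credit score 802 ≥ 635; Total monthly debts = (930 + 450 + 4,835) = 6,215. Debt-to-income = 6,215/14,500 = 42.9% — meets 45% limit
LTV = 34,200/36,500 = 93.7% ≤ 100%
Credit 802 → row 760+; LTV 93.7% → column 92.01–100%. Grid cell → 10.9%.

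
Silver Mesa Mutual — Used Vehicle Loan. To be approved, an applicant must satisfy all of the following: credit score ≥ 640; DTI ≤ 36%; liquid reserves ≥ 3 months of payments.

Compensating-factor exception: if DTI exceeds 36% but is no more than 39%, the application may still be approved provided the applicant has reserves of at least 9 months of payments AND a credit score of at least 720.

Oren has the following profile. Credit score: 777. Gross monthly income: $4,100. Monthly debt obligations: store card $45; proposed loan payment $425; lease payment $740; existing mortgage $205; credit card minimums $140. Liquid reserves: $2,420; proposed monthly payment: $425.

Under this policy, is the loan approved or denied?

Denied

Credit score 777 ≥ 640 (meets base)
Total debts = (45 + 425 + 740 + 205 + 140) = 1,555. DTI: 1,555 ÷ 4,100 = 37.9%, over the 36% base limit.
Liquid reserves cover 2,420/425 = 5.7 months — ≥ 3 required
DTI 37.9% is within the 36%–39% exception band; checking compensating factors.
Override check — reserves: 5.7 mo (short of 9); score: 777 (ok).
Override conditions not both satisfied; exception does not apply.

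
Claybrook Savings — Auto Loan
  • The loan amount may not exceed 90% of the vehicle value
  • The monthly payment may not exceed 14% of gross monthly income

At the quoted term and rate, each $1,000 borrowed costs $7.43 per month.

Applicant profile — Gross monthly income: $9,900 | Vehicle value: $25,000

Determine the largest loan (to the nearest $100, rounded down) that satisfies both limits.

$22,500

Payment cap: 14% × $9,900 = $1,386/month.
At $7.43 per $1,000, that supports 1,386/7.43 × 1,000 ≈ $186,541 → $186,500.
LTV cap: 90% × $25,000 = $22,500 → $22,500.
Binding constraint: loan-to-value.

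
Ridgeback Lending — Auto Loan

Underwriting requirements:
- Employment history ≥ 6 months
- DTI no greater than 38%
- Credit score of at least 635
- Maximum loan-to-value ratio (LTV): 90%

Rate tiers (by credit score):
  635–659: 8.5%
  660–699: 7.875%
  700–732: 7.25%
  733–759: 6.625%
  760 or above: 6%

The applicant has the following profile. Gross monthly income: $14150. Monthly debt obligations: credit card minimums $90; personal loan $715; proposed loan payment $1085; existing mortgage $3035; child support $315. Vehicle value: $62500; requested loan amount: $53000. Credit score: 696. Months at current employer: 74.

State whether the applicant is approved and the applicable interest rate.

Approved at 7.875%

Credit score 696 ≥ 635 (meets minimum)
Total monthly debts = (90 + 715 + 1,085 + 3,035 + 315) = 5,240. DTI = 5,240/14,150 = 37% ≤ 38%
Loan-to-value = 53,000/62,500 = 84.8% — pass (90% max)
Employment 74 ≥ 6 months
All requirements met. Score 696 falls in the 660–699 tier → 7.875%.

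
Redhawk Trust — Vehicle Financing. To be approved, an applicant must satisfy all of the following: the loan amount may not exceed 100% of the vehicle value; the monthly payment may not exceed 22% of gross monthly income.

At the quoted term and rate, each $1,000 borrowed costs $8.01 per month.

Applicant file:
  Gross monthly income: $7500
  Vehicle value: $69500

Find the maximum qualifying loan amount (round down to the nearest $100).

$69,500

Payment cap: 22% × $7,500 = $1,650/month.
At $8.01 per $1,000, that supports 1,650/8.01 × 1,000 ≈ $205,992 → $205,900.
LTV cap: 100% × $69,500 = $69,500 → $69,500.
Binding constraint: loan-to-value.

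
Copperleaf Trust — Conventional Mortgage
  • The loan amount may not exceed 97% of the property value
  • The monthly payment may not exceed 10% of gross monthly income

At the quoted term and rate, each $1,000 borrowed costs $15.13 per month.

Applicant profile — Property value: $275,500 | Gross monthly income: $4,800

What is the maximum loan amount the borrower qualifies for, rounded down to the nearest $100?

Payment cap: 10% × $4,800 = $480/month.
At $15.13 per $1,000, that supports 480/15.13 × 1,000 ≈ $31,725 → $31,700.
LTV cap: 97% × $275,500 = $267,235 → $267,200.
Binding constraint: payment-to-income.

$31,700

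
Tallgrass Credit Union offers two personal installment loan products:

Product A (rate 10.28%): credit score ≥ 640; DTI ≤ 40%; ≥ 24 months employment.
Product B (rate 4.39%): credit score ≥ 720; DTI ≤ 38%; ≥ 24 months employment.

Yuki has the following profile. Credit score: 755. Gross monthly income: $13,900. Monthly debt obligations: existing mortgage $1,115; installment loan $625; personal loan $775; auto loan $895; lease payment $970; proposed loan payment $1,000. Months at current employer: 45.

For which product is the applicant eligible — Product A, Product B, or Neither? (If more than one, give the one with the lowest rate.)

Product A

Total debts = (1,115 + 625 + 775 + 895 + 970 + 1,000) = 5,380; DTI = 5,380/13,900 = 38.7%.
Product A: score 755 ≥ 640; DTI 38.7% ≤ 40%; employment 45 ≥ 24 mo → qualifies.
Product B: score 755 ≥ 720; DTI 38.7% > 38%; employment 45 ≥ 24 mo → does not qualify.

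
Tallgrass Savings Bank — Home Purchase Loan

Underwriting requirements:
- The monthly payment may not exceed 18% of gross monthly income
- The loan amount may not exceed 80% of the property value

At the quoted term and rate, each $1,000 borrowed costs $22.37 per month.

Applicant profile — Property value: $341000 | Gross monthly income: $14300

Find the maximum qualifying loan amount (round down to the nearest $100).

$115,000

Payment cap: 18% × $14,300 = $2,574/month.
At $22.37 per $1,000, that supports 2,574/22.37 × 1,000 ≈ $115,064 → $115,000.
LTV cap: 80% × $341,000 = $272,800 → $272,800.
Binding constraint: payment-to-income.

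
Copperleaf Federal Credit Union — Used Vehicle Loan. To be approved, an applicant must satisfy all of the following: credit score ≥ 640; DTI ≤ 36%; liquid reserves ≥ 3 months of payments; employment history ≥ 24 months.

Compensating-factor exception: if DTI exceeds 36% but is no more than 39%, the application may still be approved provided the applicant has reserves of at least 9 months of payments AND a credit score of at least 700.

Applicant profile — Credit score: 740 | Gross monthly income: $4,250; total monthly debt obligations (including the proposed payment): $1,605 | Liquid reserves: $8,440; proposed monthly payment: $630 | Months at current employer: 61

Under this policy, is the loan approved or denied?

Credit score 740 ≥ 640 (meets base)
DTI: 1,605 ÷ 4,250 = 37.8%, over the 36% base limit.
Liquid reserves cover 8,440/630 = 13.4 months — ≥ 3 required
Employment 61 ≥ 24 months
37.8% falls in the override range (36%–39%), so the compensating-factor test applies.
Override check — reserves: 13.4 mo (ok); score: 740 (ok).
Both override conditions satisfied; DTI exception granted.

Approved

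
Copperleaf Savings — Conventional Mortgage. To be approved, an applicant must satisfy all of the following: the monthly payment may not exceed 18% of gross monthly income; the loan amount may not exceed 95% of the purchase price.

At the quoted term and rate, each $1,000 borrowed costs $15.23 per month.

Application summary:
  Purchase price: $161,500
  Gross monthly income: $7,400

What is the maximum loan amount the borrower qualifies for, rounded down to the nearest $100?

Payment cap: 18% × $7,400 = $1,332/month.
At $15.23 per $1,000, that supports 1,332/15.23 × 1,000 ≈ $87,458 → $87,400.
LTV cap: 95% × $161,500 = $153,425 → $153,400.
Binding constraint: payment-to-income.

$87,400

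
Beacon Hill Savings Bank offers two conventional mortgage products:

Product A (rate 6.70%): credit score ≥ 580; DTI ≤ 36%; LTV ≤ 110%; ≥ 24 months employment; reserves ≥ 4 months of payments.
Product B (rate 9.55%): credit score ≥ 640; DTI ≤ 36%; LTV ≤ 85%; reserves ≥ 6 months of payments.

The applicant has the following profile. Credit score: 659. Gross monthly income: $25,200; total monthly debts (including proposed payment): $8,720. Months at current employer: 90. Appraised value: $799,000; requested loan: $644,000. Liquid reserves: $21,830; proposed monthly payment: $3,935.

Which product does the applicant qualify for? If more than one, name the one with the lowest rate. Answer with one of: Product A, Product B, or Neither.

DTI = 8,720/25,200 = 34.6%.
LTV = 644,000/799,000 = 80.6%.
Reserves = 21,830/3,935 = 5.5 months.
Product A: score 659 ≥ 580; DTI 34.6% ≤ 36%; LTV 80.6% ≤ 110%; employment 90 ≥ 24 mo; reserves 5.5 ≥ 4 mo → qualifies.
Product B: score 659 ≥ 640; DTI 34.6% ≤ 36%; LTV 80.6% ≤ 85%; reserves 5.5 < 6 mo → does not qualify.

Product A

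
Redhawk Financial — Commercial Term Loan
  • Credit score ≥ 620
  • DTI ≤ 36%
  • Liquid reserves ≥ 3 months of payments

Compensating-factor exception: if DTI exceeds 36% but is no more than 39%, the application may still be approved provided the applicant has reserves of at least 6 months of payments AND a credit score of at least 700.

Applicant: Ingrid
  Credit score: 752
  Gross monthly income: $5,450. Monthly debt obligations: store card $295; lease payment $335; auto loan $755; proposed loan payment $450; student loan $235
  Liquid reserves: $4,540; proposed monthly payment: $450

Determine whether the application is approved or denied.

Approved

Credit score 752 ≥ 620 (meets base)
Total debts = (295 + 335 + 755 + 450 + 235) = 2,070. DTI: 2,070 ÷ 5,450 = 38%, over the 36% base limit.
Reserves: 4,540 ÷ 450 = 10.1 months (meets 3-month minimum)
DTI 38% is within the 36%–39% exception band; checking compensating factors.
Reserves 10.1 ≥ 6 months; credit score 752 ≥ 700.
Both override conditions satisfied; DTI exception granted.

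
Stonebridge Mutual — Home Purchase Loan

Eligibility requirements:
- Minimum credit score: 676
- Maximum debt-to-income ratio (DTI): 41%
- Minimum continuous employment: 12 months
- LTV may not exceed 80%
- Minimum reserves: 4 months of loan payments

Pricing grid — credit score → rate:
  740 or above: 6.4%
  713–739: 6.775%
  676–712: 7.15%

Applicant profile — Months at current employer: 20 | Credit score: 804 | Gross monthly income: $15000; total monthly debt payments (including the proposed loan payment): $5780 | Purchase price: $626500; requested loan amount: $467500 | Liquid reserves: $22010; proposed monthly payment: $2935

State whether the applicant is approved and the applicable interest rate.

Approved at 6.4%

Credit score 804 ≥ 676 (meets minimum)
Reserves: 22,010 ÷ 2,935 = 7.5 months (meets 4-month minimum)
Employment 20 ≥ 12 months
DTI: 5,780 ÷ 15,000 = 38.5%, within the 41% cap
LTV: 467,500 ÷ 626,500 = 74.6%, within 80% cap
All requirements met. Score 804 falls in the 740 or above tier → 6.4%.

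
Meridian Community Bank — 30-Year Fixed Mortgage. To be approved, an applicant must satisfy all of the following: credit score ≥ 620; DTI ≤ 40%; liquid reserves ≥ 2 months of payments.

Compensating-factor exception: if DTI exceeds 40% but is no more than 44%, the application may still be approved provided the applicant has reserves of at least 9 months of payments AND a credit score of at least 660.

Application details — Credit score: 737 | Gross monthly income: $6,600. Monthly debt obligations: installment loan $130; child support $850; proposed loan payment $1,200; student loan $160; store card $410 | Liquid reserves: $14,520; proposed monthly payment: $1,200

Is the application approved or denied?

Approved

Credit score 737 ≥ 620 (meets base)
Total debts = (130 + 850 + 1,200 + 160 + 410) = 2,750. DTI = 2,750/6,600 = 41.7% > 40% — standard DTI limit exceeded.
Reserves: 14,520 ÷ 1,200 = 12.1 months (meets 2-month minimum)
41.7% falls in the override range (40%–44%), so the compensating-factor test applies.
Reserves 12.1 ≥ 9 months; credit score 737 ≥ 660.
Both override conditions satisfied; DTI exception granted.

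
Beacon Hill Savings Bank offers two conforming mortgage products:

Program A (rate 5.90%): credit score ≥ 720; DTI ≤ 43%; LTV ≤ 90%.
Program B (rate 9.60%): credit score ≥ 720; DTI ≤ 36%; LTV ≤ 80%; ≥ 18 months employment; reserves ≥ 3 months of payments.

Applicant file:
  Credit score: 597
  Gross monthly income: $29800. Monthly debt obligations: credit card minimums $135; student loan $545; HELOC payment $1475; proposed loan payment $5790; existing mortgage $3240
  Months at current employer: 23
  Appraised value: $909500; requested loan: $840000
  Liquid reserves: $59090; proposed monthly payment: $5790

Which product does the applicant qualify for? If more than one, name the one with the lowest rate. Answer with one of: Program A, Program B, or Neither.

Neither

Total debts = (135 + 545 + 1,475 + 5,790 + 3,240) = 11,185; DTI = 11,185/29,800 = 37.5%.
LTV = 840,000/909,500 = 92.4%.
Reserves = 59,090/5,790 = 10.2 months.
Program A: score 597 < 720; DTI 37.5% ≤ 43%; LTV 92.4% > 90% → does not qualify.
Program B: score 597 < 720; DTI 37.5% > 36%; LTV 92.4% > 80%; employment 23 ≥ 18 mo; reserves 10.2 ≥ 3 mo → does not qualify.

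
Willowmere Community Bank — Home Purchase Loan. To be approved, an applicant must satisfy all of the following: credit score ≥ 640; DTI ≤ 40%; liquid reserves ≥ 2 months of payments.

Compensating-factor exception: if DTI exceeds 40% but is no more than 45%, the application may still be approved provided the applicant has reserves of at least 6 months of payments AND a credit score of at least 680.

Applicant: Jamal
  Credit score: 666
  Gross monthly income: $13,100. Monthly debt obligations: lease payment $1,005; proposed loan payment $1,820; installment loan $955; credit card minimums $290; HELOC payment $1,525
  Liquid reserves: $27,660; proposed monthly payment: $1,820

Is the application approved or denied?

Denied

Credit score 666 ≥ 640 (meets base)
Total debts = (1,005 + 1,820 + 955 + 290 + 1,525) = 5,595. DTI: 5,595 ÷ 13,100 = 42.7%, over the 40% base limit.
Reserves = 27,660/1,820 = 15.2 months ≥ 2
42.7% falls in the override range (40%–45%), so the compensating-factor test applies.
Override check — reserves: 15.2 mo (ok); score: 666 (below 680).
Override conditions not both satisfied; exception does not apply.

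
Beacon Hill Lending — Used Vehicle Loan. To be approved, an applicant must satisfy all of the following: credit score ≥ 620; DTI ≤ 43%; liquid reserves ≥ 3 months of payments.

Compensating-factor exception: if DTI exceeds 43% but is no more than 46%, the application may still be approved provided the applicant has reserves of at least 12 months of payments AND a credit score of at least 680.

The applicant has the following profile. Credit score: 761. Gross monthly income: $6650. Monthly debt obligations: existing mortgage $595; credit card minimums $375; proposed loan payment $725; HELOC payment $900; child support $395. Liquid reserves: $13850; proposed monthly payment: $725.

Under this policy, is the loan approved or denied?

Credit score 761 ≥ 620 (meets base)
Total debts = (595 + 375 + 725 + 900 + 395) = 2,990. DTI: 2,990 ÷ 6,650 = 45%, over the 43% base limit.
Reserves: 13,850 ÷ 725 = 19.1 months (meets 3-month minimum)
45% falls in the override range (43%–46%), so the compensating-factor test applies.
Reserves 19.1 ≥ 12 months; credit score 761 ≥ 680.
Both compensating conditions met → exception applies.

Approved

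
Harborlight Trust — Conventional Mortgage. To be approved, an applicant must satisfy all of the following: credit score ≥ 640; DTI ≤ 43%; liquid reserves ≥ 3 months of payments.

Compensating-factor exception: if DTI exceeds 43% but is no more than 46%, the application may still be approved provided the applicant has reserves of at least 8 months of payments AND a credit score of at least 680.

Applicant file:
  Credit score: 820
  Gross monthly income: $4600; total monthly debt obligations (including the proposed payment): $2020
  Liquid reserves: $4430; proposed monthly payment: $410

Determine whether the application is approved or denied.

Credit score 820 ≥ 640 (meets base)
DTI = 2,020/4,600 = 43.9% > 43% — standard DTI limit exceeded.
Reserves = 4,430/410 = 10.8 months ≥ 3
43.9% falls in the override range (43%–46%), so the compensating-factor test applies.
Reserves 10.8 ≥ 8 months; credit score 820 ≥ 680.
Both override conditions satisfied; DTI exception granted.

Approved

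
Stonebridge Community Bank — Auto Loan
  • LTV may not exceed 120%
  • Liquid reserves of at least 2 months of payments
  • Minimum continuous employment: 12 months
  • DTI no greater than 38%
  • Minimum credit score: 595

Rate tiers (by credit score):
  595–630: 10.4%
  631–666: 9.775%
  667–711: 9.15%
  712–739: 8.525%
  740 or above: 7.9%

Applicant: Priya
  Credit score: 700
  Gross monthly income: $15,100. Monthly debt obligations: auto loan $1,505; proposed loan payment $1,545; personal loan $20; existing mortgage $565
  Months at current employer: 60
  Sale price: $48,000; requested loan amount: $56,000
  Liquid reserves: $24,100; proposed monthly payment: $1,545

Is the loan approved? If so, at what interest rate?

Credit score 700 ≥ 595 (meets minimum)
LTV = 56,000/48,000 = 116.7% ≤ 120%
Employment 60 ≥ 12 months
Total monthly debts = (1,505 + 1,545 + 20 + 565) = 3,635. DTI = 3,635/15,100 = 24.1% ≤ 38%
Reserves = 24,100/1,545 = 15.6 months ≥ 2
All requirements met. Score 700 falls in the 667–711 tier → 9.15%.

Approved at 9.15%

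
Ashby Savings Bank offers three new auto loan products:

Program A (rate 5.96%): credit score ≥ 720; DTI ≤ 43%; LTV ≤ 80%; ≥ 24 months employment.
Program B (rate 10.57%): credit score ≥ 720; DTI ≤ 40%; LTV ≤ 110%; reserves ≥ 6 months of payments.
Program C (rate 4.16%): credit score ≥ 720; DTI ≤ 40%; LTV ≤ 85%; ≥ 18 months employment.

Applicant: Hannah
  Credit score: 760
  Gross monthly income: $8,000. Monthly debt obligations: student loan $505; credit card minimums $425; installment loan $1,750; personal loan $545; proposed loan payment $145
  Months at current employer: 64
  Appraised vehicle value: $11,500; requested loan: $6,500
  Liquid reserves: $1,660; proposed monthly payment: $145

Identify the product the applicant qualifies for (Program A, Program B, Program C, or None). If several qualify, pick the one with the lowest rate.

Program A

Total debts = (505 + 425 + 1,750 + 545 + 145) = 3,370; DTI = 3,370/8,000 = 42.1%.
LTV = 6,500/11,500 = 56.5%.
Reserves = 1,660/145 = 11.4 months.
Program A: score 760 ≥ 720; DTI 42.1% ≤ 43%; LTV 56.5% ≤ 80%; employment 64 ≥ 24 mo → qualifies.
Program B: score 760 ≥ 720; DTI 42.1% > 40%; LTV 56.5% ≤ 110%; reserves 11.4 ≥ 6 mo → does not qualify.
Program C: score 760 ≥ 720; DTI 42.1% > 40%; LTV 56.5% ≤ 85%; employment 64 ≥ 18 mo → does not qualify.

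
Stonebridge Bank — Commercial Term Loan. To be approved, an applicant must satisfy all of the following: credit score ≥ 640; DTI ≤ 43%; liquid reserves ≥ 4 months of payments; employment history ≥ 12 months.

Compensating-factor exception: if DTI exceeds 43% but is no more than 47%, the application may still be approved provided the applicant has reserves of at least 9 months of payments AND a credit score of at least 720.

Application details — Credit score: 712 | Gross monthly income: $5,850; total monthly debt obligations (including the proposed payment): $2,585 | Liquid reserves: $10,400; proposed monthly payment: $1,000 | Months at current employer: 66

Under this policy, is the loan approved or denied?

Credit score 712 ≥ 640 (meets base)
DTI = 2,585/5,850 = 44.2% > 43% — standard DTI limit exceeded.
Reserves = 10,400/1,000 = 10.4 months ≥ 4
Employment 66 ≥ 12 months
DTI 44.2% is within the 43%–47% exception band; checking compensating factors.
Reserves 10.4 ≥ 9 months; credit score 712 < 720.
Override conditions not both satisfied; exception does not apply.

Denied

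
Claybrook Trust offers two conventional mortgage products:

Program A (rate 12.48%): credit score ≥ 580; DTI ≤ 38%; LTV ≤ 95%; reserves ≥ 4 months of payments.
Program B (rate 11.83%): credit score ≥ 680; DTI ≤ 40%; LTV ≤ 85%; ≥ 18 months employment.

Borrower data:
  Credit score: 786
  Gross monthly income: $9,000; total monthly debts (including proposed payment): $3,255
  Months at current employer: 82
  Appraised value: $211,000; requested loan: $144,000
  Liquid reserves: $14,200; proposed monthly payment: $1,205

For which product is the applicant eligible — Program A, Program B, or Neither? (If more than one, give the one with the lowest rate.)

DTI = 3,255/9,000 = 36.2%.
LTV = 144,000/211,000 = 68.2%.
Reserves = 14,200/1,205 = 11.8 months.
Program A: score 786 ≥ 580; DTI 36.2% ≤ 38%; LTV 68.2% ≤ 95%; reserves 11.8 ≥ 4 mo → qualifies.
Program B: score 786 ≥ 680; DTI 36.2% ≤ 40%; LTV 68.2% ≤ 85%; employment 82 ≥ 18 mo → qualifies.
Qualifying: Program A, Program B. Lowest rate is 11.83% → Program B.

Program B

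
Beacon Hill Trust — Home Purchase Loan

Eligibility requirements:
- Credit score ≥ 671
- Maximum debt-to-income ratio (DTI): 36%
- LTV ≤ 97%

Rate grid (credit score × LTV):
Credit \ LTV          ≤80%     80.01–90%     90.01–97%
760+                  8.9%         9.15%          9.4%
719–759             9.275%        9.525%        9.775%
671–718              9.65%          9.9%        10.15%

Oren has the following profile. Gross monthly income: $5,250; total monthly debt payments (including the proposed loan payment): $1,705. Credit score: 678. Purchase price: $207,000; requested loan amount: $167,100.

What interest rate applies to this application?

Credit score 678 ≥ 671; DTI: 1,705 ÷ 5,250 = 32.5%, within the 36% cap
Loan-to-value = 167,100/207,000 = 80.7% — pass (97% max)
Row: 678 falls in 671–718. Column: 80.7% falls in 80.01–90%. Rate = 9.9%.

9.9%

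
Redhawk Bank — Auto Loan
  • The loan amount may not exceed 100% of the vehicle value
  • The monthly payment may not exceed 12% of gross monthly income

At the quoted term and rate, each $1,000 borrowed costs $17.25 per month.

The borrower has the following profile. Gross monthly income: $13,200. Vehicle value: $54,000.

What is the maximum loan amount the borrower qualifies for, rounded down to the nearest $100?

$54,000

Payment cap: 12% × $13,200 = $1,584/month.
At $17.25 per $1,000, that supports 1,584/17.25 × 1,000 ≈ $91,826 → $91,800.
LTV cap: 100% × $54,000 = $54,000 → $54,000.
Binding constraint: loan-to-value.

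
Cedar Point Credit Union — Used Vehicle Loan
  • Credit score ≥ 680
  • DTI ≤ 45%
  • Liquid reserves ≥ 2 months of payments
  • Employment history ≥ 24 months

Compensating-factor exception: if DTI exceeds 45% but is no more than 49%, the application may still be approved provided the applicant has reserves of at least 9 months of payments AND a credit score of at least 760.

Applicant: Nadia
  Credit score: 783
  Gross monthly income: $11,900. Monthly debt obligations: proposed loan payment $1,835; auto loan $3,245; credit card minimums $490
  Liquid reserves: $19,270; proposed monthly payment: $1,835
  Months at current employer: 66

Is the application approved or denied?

Approved

Credit score 783 ≥ 680 (meets base)
Total debts = (1,835 + 3,245 + 490) = 5,570. DTI = 5,570/11,900 = 46.8% > 45% — standard DTI limit exceeded.
Reserves = 19,270/1,835 = 10.5 months ≥ 2
Employment 66 ≥ 24 months
DTI 46.8% is within the 45%–49% exception band; checking compensating factors.
Reserves 10.5 ≥ 9 months; credit score 783 ≥ 760.
Both compensating conditions met → exception applies.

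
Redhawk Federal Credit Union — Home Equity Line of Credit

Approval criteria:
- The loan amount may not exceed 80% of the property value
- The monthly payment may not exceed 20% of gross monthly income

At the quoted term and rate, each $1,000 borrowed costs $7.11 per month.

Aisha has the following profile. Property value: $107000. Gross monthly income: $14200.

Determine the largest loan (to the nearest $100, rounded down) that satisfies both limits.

Payment cap: 20% × $14,200 = $2,840/month.
At $7.11 per $1,000, that supports 2,840/7.11 × 1,000 ≈ $399,437 → $399,400.
LTV cap: 80% × $107,000 = $85,600 → $85,600.
Binding constraint: loan-to-value.

$85,600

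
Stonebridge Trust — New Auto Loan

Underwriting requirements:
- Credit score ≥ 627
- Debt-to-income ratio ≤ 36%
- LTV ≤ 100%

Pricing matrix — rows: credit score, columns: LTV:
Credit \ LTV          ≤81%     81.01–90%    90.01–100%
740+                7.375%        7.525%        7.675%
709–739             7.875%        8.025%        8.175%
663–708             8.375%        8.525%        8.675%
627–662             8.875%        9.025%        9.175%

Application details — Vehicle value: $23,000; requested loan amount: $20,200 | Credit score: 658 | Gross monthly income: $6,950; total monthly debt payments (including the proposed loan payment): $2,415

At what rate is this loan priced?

9.025%

Credit score 658 ≥ 627; DTI: 2,415 ÷ 6,950 = 34.7%, within the 36% cap
Loan-to-value = 20,200/23,000 = 87.8% — pass (100% max)
Score 658 is in the 627–662 band; LTV 87.8% is in the 81.01–90% band → 9.025%.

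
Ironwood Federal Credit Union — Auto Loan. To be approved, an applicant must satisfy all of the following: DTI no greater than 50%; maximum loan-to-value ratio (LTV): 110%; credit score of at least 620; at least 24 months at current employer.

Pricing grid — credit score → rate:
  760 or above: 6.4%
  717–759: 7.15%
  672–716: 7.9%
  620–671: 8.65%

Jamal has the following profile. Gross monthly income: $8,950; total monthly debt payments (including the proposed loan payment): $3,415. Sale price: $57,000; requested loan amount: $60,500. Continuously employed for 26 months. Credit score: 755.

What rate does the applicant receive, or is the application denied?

Approved at 7.15%

Credit score 755 ≥ 620 (meets minimum)
DTI: 3,415 ÷ 8,950 = 38.2%, within the 50% cap
LTV: 60,500 ÷ 57,000 = 106.1%, within 110% cap
Employment 26 ≥ 24 months
All requirements met. Score 755 falls in the 717–759 tier → 7.15%.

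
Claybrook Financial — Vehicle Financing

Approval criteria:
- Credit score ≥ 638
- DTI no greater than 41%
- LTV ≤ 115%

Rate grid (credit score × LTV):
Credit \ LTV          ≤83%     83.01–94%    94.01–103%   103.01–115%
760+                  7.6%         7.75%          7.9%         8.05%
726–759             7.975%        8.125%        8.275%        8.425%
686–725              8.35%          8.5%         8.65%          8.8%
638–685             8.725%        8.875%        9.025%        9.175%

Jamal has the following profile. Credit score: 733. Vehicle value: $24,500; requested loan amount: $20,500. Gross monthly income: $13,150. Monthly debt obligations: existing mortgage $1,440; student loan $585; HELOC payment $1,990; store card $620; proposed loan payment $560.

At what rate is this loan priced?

Credit score 733 ≥ 638; Total monthly debts = (1,440 + 585 + 1,990 + 620 + 560) = 5,195. DTI: 5,195 ÷ 13,150 = 39.5%, within the 41% cap
LTV: 20,500 ÷ 24,500 = 83.7%, within 115% cap
Score 733 is in the 726–759 band; LTV 83.7% is in the 83.01–94% band → 8.125%.

8.125%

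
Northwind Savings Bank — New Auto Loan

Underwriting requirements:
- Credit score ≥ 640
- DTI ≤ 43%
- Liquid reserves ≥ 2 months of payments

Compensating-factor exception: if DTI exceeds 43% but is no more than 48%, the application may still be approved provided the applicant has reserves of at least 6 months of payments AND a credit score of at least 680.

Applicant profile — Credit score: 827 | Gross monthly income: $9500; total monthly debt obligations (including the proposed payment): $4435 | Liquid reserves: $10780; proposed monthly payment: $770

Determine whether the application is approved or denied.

Approved

Credit score 827 ≥ 640 (meets base)
DTI: 4,435 ÷ 9,500 = 46.7%, over the 43% base limit.
Reserves: 10,780 ÷ 770 = 14.0 months (meets 2-month minimum)
46.7% falls in the override range (43%–48%), so the compensating-factor test applies.
Override check — reserves: 14.0 mo (ok); score: 827 (ok).
Both compensating conditions met → exception applies.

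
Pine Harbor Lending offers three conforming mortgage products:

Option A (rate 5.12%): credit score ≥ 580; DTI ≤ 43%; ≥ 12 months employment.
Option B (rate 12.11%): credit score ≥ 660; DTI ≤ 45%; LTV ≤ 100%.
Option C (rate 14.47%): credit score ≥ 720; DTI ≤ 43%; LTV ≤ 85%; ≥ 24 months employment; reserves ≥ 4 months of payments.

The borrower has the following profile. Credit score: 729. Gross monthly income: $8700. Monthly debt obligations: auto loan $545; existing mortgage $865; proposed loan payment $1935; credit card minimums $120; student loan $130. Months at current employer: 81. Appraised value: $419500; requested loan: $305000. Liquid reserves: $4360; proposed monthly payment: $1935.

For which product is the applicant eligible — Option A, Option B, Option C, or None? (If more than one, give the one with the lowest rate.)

Option A

Total debts = (545 + 865 + 1,935 + 120 + 130) = 3,595; DTI = 3,595/8,700 = 41.3%.
LTV = 305,000/419,500 = 72.7%.
Reserves = 4,360/1,935 = 2.3 months.
Option A: score 729 ≥ 580; DTI 41.3% ≤ 43%; employment 81 ≥ 12 mo → qualifies.
Option B: score 729 ≥ 660; DTI 41.3% ≤ 45%; LTV 72.7% ≤ 100% → qualifies.
Option C: score 729 ≥ 720; DTI 41.3% ≤ 43%; LTV 72.7% ≤ 85%; employment 81 ≥ 24 mo; reserves 2.3 < 4 mo → does not qualify.
Qualifying: Option A, Option B. Lowest rate is 5.12% → Option A.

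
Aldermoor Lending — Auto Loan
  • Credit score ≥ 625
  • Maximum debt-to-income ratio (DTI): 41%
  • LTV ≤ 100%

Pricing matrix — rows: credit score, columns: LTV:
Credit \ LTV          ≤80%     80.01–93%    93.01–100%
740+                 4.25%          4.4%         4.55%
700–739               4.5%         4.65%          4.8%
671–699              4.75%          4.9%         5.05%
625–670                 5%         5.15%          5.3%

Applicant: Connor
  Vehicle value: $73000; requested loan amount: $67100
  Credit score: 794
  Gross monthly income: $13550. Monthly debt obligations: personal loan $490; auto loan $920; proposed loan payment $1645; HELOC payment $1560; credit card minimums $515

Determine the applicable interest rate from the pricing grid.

4.4%

Credit score 794 ≥ 625; Total monthly debts = (490 + 920 + 1,645 + 1,560 + 515) = 5,130. Debt-to-income = 5,130/13,550 = 37.9% — meets 41% limit
Loan-to-value = 67,100/73,000 = 91.9% — pass (100% max)
Row: 794 falls in 740+. Column: 91.9% falls in 80.01–93%. Rate = 4.4%.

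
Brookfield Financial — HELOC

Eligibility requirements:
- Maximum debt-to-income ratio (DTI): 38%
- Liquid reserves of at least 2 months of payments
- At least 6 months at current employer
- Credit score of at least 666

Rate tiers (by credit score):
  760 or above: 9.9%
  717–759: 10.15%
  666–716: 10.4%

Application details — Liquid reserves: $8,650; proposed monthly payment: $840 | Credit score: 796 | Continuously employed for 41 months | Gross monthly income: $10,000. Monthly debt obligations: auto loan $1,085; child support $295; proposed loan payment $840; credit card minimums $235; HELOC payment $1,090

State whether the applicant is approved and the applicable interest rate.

Approved at 9.9%

Credit score 796 ≥ 666 (meets minimum)
Reserves: 8,650 ÷ 840 = 10.3 months (meets 2-month minimum)
Employment 41 ≥ 6 months
Total monthly debts = (1,085 + 295 + 840 + 235 + 1,090) = 3,545. DTI: 3,545 ÷ 10,000 = 35.5%, within the 38% cap
All requirements met. Score 796 falls in the 760 or above tier → 9.9%.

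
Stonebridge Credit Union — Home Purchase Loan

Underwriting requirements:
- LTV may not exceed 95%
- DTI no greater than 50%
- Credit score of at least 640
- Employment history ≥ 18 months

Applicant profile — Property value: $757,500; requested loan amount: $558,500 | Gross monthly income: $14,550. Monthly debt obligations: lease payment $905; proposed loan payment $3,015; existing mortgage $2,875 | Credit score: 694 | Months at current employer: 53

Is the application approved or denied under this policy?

Approved

LTV = 558,500/757,500 = 73.7% ≤ 95%
Total monthly debts = (905 + 3,015 + 2,875) = 6,795. DTI = 6,795/14,550 = 46.7% ≤ 50%
Credit score 694 ≥ 640 (meets)
Employment 53 ≥ 18 months
All criteria satisfied.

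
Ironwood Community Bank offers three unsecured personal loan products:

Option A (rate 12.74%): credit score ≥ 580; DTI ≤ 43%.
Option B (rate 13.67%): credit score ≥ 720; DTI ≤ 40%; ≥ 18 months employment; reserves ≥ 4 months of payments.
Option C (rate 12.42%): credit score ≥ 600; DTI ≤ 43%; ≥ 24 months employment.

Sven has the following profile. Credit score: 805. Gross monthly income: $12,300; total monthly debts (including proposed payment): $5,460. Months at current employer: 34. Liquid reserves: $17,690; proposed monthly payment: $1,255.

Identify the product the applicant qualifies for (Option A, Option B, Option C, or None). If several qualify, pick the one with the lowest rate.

DTI = 5,460/12,300 = 44.4%.
Reserves = 17,690/1,255 = 14.1 months.
Option A: score 805 ≥ 580; DTI 44.4% > 43% → does not qualify.
Option B: score 805 ≥ 720; DTI 44.4% > 40%; employment 34 ≥ 18 mo; reserves 14.1 ≥ 4 mo → does not qualify.
Option C: score 805 ≥ 600; DTI 44.4% > 43%; employment 34 ≥ 24 mo → does not qualify.

None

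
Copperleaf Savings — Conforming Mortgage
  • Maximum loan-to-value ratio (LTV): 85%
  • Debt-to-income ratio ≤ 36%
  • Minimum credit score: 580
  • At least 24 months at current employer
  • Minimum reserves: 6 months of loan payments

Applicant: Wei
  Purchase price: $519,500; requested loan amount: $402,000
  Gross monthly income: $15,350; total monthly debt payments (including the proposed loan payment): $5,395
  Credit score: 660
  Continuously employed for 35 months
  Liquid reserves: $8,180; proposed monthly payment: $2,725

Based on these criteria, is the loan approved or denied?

Denied

LTV = 402,000/519,500 = 77.4% ≤ 85%
DTI = 5,395/15,350 = 35.1% ≤ 36%
Credit score 660 ≥ 580 (meets)
Employment 35 ≥ 24 months
Liquid reserves cover 8,180/2,725 = 3.0 months — < 6 required
Fails on reserves.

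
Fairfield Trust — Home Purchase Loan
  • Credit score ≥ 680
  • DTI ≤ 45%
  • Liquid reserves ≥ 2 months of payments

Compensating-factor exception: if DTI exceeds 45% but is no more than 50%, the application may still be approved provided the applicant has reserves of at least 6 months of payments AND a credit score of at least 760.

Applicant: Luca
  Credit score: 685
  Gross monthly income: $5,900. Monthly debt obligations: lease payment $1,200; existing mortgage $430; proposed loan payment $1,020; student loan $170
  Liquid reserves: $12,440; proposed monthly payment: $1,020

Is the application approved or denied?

Credit score 685 ≥ 680 (meets base)
Total debts = (1,200 + 430 + 1,020 + 170) = 2,820. DTI: 2,820 ÷ 5,900 = 47.8%, over the 45% base limit.
Reserves = 12,440/1,020 = 12.2 months ≥ 2
DTI 47.8% is within the 45%–50% exception band; checking compensating factors.
Override check — reserves: 12.2 mo (ok); score: 685 (below 760).
Override conditions not both satisfied; exception does not apply.

Denied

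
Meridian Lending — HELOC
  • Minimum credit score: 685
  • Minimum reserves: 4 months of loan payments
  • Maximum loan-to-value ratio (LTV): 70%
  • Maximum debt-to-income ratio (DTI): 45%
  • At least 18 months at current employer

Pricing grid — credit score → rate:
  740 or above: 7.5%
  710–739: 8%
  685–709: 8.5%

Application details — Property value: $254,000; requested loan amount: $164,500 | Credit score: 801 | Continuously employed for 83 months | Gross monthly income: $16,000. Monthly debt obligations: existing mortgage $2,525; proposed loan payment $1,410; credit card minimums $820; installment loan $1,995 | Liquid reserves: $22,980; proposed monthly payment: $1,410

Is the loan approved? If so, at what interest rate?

Approved at 7.5%

Credit score 801 ≥ 685 (meets minimum)
Liquid reserves cover 22,980/1,410 = 16.3 months — ≥ 4 required
LTV = 164,500/254,000 = 64.8% ≤ 70%
Employment 83 ≥ 18 months
Total monthly debts = (2,525 + 1,410 + 820 + 1,995) = 6,750. Debt-to-income = 6,750/16,000 = 42.2% — meets 45% limit
All requirements met. Score 801 falls in the 740 or above tier → 7.5%.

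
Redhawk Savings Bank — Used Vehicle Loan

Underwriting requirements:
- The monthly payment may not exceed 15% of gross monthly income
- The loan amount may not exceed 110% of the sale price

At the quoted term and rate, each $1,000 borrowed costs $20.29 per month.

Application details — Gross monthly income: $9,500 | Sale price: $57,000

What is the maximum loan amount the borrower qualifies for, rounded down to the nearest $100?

Payment cap: 15% × $9,500 = $1,425/month.
At $20.29 per $1,000, that supports 1,425/20.29 × 1,000 ≈ $70,231 → $70,200.
LTV cap: 110% × $57,000 = $62,700 → $62,700.
Binding constraint: loan-to-value.

$62,700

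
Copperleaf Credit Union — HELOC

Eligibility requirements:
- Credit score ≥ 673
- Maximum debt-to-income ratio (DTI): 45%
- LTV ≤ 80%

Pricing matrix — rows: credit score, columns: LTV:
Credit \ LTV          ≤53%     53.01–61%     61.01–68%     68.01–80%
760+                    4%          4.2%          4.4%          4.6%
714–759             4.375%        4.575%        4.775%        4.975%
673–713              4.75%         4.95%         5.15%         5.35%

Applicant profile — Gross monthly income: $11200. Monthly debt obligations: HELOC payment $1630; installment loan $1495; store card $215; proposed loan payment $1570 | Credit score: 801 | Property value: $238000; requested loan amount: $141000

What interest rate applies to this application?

4.2%

Credit score 801 ≥ 673; Total monthly debts = (1,630 + 1,495 + 215 + 1,570) = 4,910. DTI = 4,910/11,200 = 43.8% ≤ 45%
LTV = 141,000/238,000 = 59.2% ≤ 80%
Credit 801 → row 760+; LTV 59.2% → column 53.01–61%. Grid cell → 4.2%.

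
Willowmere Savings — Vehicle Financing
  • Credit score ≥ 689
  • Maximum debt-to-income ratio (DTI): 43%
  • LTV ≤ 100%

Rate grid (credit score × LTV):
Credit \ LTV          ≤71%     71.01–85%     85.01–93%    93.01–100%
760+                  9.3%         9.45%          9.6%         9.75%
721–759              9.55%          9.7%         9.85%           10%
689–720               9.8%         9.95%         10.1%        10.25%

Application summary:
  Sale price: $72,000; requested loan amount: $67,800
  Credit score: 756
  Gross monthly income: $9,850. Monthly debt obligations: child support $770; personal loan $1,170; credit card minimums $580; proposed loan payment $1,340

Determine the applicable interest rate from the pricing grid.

10%

Credit score 756 ≥ 689; Total monthly debts = (770 + 1,170 + 580 + 1,340) = 3,860. DTI: 3,860 ÷ 9,850 = 39.2%, within the 43% cap
LTV = 67,800/72,000 = 94.2% ≤ 100%
Credit 756 → row 721–759; LTV 94.2% → column 93.01–100%. Grid cell → 10%.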